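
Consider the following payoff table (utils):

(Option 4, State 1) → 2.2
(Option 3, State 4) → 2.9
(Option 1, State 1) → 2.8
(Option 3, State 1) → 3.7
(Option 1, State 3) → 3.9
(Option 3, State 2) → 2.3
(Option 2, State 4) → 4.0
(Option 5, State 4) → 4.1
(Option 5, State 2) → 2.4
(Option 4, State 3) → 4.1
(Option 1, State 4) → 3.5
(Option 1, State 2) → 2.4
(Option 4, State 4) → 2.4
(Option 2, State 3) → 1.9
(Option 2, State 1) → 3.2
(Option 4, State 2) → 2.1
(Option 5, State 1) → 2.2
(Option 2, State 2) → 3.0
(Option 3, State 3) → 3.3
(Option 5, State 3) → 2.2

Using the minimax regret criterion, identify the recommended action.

Column bests: State 1=3.7, State 2=3.0, State 3=4.1, State 4=4.1.
Option 1 regrets: 0.9, 0.6, 0.2, 0.6 → max 0.9
Option 2 regrets: 0.5, 0.0, 2.2, 0.1 → max 2.2
Option 3 regrets: 0.0, 0.7, 0.8, 1.2 → max 1.2
Option 4 regrets: 1.5, 0.9, 0.0, 1.7 → max 1.7
Option 5 regrets: 1.5, 0.6, 1.9, 0.0 → max 1.9
Smallest max regret = 0.9 → Option 1.

Option 1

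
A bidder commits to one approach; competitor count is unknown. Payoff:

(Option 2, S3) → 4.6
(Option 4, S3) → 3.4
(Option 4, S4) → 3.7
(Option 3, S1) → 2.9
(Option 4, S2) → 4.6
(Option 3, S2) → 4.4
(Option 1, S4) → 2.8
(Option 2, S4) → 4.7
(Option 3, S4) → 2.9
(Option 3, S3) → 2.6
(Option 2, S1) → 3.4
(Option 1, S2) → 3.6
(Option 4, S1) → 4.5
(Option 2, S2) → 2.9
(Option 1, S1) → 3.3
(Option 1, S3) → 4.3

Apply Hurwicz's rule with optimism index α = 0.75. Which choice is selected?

Option 1: 0.75·4.3 + 0.25·2.8 = 3.925
Option 2: 0.75·4.7 + 0.25·2.9 = 4.25
Option 3: 0.75·4.4 + 0.25·2.6 = 3.95
Option 4: 0.75·4.6 + 0.25·3.4 = 4.3
Highest Hurwicz score = 4.3 → Option 4.

Option 4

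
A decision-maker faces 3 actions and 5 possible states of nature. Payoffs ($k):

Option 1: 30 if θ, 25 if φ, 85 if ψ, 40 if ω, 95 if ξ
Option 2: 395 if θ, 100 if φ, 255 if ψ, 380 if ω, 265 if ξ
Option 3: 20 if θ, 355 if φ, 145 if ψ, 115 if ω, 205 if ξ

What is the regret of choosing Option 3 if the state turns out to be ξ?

Best payoff under ξ is 265.
Regret = 265 − 205 = 60.

60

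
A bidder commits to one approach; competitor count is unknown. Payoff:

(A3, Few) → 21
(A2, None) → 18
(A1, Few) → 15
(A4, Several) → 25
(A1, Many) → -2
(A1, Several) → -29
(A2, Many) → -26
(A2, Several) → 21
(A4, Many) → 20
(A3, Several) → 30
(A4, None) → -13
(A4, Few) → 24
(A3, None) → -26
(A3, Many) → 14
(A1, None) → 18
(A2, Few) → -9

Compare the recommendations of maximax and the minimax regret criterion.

Row maxima: A1=18, A2=21, A3=30, A4=25
Best best-case = 30 → A3.
Column bests: None=18, Few=24, Several=30, Many=20.
A1 regrets: 0, 9, 59, 22 → max 59
A2 regrets: 0, 33, 9, 46 → max 46
A3 regrets: 44, 3, 0, 6 → max 44
A4 regrets: 31, 0, 5, 0 → max 31
Smallest max regret = 31 → A4.

maximax → A3; minimax regret → A4 (disagree)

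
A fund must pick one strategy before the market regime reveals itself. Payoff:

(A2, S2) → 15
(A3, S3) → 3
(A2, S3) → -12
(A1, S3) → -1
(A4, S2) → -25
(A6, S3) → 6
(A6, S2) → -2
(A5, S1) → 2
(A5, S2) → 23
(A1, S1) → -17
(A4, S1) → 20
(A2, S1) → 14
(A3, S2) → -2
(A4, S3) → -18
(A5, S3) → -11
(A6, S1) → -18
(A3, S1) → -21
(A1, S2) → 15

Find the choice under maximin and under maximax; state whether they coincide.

maximin → A5; maximax → A5 (agree)

Row minima: A1=-17, A2=-12, A3=-21, A4=-25, A5=-11, A6=-18
Best worst-case = -11 → A5.
Row maxima: A1=15, A2=15, A3=3, A4=20, A5=23, A6=6
Best best-case = 23 → A5.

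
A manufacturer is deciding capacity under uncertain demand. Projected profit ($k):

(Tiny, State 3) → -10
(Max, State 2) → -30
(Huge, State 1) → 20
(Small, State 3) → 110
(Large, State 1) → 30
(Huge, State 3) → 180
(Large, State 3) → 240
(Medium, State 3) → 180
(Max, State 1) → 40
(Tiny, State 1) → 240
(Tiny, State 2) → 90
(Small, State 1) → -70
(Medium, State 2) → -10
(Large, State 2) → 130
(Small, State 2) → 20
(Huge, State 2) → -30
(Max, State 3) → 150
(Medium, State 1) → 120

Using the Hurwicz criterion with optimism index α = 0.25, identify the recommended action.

Tiny: 0.25·240 + 0.75·(-10) = 52.5
Small: 0.25·110 + 0.75·(-70) = -25
Medium: 0.25·180 + 0.75·(-10) = 37.5
Large: 0.25·240 + 0.75·30 = 82.5
Huge: 0.25·180 + 0.75·(-30) = 22.5
Max: 0.25·150 + 0.75·(-30) = 15
Highest Hurwicz score = 82.5 → Large.

Large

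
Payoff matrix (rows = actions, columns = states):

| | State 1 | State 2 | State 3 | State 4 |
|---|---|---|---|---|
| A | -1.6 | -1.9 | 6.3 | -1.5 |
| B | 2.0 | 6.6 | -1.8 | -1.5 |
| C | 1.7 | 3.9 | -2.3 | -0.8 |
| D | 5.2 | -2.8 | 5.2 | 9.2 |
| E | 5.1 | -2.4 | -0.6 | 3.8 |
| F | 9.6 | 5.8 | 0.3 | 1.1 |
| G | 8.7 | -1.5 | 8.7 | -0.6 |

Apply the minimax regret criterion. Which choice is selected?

Column bests: State 1=9.6, State 2=6.6, State 3=8.7, State 4=9.2.
A regrets: 11.2, 8.5, 2.4, 10.7 → max 11.2
B regrets: 7.6, 0.0, 10.5, 10.7 → max 10.7
C regrets: 7.9, 2.7, 11.0, 10.0 → max 11.0
D regrets: 4.4, 9.4, 3.5, 0.0 → max 9.4
E regrets: 4.5, 9.0, 9.3, 5.4 → max 9.3
F regrets: 0.0, 0.8, 8.4, 8.1 → max 8.4
G regrets: 0.9, 8.1, 0.0, 9.8 → max 9.8
Smallest max regret = 8.4 → F.

F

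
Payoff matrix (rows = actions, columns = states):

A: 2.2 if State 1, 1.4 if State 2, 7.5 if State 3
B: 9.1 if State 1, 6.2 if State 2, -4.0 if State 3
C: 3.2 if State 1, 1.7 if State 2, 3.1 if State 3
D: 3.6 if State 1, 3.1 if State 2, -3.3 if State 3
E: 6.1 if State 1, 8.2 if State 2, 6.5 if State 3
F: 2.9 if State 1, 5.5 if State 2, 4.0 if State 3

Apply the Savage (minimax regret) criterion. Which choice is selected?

E

Column bests: State 1=9.1, State 2=8.2, State 3=7.5.
A regrets: 6.9, 6.8, 0.0 → max 6.9
B regrets: 0.0, 2.0, 11.5 → max 11.5
C regrets: 5.9, 6.5, 4.4 → max 6.5
D regrets: 5.5, 5.1, 10.8 → max 10.8
E regrets: 3.0, 0.0, 1.0 → max 3.0
F regrets: 6.2, 2.7, 3.5 → max 6.2
Smallest max regret = 3.0 → E.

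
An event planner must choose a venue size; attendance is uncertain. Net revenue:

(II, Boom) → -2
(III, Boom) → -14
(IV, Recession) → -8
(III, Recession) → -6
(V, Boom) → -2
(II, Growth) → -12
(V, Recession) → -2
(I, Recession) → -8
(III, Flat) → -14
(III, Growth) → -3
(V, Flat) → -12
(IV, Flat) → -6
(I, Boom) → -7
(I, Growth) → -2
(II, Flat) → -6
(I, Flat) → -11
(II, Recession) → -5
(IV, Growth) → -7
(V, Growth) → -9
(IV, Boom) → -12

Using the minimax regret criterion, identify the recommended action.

I

Column bests: Recession=-2, Flat=-6, Growth=-2, Boom=-2.
I regrets: 6, 5, 0, 5 → max 6
II regrets: 3, 0, 10, 0 → max 10
III regrets: 4, 8, 1, 12 → max 12
IV regrets: 6, 0, 5, 10 → max 10
V regrets: 0, 6, 7, 0 → max 7
Smallest max regret = 6 → I.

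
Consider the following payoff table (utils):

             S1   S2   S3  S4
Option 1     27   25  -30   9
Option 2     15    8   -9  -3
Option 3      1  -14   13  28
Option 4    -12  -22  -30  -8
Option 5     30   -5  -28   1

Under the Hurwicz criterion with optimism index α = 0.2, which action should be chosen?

Option 2

Option 1: 0.2·27 + 0.8·(-30) = -18.6
Option 2: 0.2·15 + 0.8·(-9) = -4.2
Option 3: 0.2·28 + 0.8·(-14) = -5.6
Option 4: 0.2·(-8) + 0.8·(-30) = -25.6
Option 5: 0.2·30 + 0.8·(-28) = -16.4
Highest Hurwicz score = -4.2 → Option 2.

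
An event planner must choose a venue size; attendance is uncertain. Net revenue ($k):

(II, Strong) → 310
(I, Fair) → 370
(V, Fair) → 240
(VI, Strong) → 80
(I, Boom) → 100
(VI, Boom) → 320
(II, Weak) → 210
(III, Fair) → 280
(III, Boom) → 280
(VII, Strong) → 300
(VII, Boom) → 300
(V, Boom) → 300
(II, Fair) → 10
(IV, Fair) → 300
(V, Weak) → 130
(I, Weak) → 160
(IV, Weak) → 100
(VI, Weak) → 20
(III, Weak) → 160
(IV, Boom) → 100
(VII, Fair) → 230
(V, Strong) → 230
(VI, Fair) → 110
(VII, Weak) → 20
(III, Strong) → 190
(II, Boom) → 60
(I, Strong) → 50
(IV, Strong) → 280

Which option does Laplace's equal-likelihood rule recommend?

Row averages: I=170, II=147.5, III=227.5, IV=195, V=225, VI=132.5, VII=212.5
Highest average = 227.5 → III.

III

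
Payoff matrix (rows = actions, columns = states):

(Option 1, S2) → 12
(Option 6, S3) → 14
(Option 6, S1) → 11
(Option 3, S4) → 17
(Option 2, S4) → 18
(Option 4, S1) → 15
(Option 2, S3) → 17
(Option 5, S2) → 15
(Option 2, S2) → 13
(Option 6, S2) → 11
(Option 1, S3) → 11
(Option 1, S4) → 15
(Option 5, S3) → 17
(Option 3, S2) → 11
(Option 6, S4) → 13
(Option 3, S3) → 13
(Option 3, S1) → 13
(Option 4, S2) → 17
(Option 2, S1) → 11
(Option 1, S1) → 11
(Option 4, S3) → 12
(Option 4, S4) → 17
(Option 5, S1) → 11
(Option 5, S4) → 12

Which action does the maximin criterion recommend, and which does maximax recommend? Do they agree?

maximin → Option 4; maximax → Option 2 (disagree)

Row minima: Option 1=11, Option 2=11, Option 3=11, Option 4=12, Option 5=11, Option 6=11
Best worst-case = 12 → Option 4.
Row maxima: Option 1=15, Option 2=18, Option 3=17, Option 4=17, Option 5=17, Option 6=14
Best best-case = 18 → Option 2.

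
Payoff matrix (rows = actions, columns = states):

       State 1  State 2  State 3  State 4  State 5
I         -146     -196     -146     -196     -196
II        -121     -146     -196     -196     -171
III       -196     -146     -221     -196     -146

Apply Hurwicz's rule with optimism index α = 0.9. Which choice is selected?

II

I: 0.9·(-146) + 0.1·(-196) = -151
II: 0.9·(-121) + 0.1·(-196) = -128.5
III: 0.9·(-146) + 0.1·(-221) = -153.5
Highest Hurwicz score = -128.5 → II.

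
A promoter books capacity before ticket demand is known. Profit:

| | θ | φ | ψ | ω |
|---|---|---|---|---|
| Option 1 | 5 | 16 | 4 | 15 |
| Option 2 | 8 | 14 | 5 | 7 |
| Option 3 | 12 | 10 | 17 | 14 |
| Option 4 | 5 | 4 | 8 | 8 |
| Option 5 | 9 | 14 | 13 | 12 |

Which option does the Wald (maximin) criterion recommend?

Option 3

Row minima: Option 1=4, Option 2=5, Option 3=10, Option 4=4, Option 5=9
Best worst-case = 10 → Option 3.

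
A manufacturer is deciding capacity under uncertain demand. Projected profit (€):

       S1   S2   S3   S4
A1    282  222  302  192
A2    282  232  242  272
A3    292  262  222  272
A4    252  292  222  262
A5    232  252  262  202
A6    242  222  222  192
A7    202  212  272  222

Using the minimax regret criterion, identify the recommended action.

Column bests: S1=292, S2=292, S3=302, S4=272.
A1 regrets: 10, 70, 0, 80 → max 80
A2 regrets: 10, 60, 60, 0 → max 60
A3 regrets: 0, 30, 80, 0 → max 80
A4 regrets: 40, 0, 80, 10 → max 80
A5 regrets: 60, 40, 40, 70 → max 70
A6 regrets: 50, 70, 80, 80 → max 80
A7 regrets: 90, 80, 30, 50 → max 90
Smallest max regret = 60 → A2.

A2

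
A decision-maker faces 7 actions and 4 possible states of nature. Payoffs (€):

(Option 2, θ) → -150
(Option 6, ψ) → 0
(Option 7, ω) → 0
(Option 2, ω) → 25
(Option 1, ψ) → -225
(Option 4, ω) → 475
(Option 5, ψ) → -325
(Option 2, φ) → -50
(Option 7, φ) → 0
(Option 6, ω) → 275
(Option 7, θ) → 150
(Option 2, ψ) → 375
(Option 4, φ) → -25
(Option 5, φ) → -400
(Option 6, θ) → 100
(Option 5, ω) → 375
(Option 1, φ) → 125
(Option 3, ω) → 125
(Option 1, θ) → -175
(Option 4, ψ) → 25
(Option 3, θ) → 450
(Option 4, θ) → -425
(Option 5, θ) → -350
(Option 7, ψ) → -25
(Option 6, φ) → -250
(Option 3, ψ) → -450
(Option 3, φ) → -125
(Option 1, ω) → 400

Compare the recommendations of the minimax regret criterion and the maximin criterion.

minimax regret → Option 6; maximin → Option 7 (disagree)

Column bests: θ=450, φ=125, ψ=375, ω=475.
Option 1 regrets: 625, 0, 600, 75 → max 625
Option 2 regrets: 600, 175, 0, 450 → max 600
Option 3 regrets: 0, 250, 825, 350 → max 825
Option 4 regrets: 875, 150, 350, 0 → max 875
Option 5 regrets: 800, 525, 700, 100 → max 800
Option 6 regrets: 350, 375, 375, 200 → max 375
Option 7 regrets: 300, 125, 400, 475 → max 475
Smallest max regret = 375 → Option 6.
Row minima: Option 1=-225, Option 2=-150, Option 3=-450, Option 4=-425, Option 5=-400, Option 6=-250, Option 7=-25
Best worst-case = -25 → Option 7.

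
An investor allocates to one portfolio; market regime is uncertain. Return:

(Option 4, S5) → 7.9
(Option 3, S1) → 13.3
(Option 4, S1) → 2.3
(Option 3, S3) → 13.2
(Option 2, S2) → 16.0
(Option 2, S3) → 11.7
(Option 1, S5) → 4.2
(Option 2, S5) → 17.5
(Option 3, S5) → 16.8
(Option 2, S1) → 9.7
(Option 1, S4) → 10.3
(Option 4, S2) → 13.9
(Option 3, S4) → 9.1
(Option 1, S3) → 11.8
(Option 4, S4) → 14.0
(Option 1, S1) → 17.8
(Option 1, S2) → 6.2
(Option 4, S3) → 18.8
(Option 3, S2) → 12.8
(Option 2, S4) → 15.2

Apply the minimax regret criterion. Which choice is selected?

Option 3

Column bests: S1=17.8, S2=16.0, S3=18.8, S4=15.2, S5=17.5.
Option 1 regrets: 0.0, 9.8, 7.0, 4.9, 13.3 → max 13.3
Option 2 regrets: 8.1, 0.0, 7.1, 0.0, 0.0 → max 8.1
Option 3 regrets: 4.5, 3.2, 5.6, 6.1, 0.7 → max 6.1
Option 4 regrets: 15.5, 2.1, 0.0, 1.2, 9.6 → max 15.5
Smallest max regret = 6.1 → Option 3.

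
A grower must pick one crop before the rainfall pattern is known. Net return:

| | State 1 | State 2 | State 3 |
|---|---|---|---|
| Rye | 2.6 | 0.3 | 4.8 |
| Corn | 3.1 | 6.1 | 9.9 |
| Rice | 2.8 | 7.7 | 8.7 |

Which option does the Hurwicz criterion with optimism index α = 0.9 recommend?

Rye: 0.9·4.8 + 0.1·0.3 = 4.35
Corn: 0.9·9.9 + 0.1·3.1 = 9.22
Rice: 0.9·8.7 + 0.1·2.8 = 8.11
Highest Hurwicz score = 9.22 → Corn.

Corn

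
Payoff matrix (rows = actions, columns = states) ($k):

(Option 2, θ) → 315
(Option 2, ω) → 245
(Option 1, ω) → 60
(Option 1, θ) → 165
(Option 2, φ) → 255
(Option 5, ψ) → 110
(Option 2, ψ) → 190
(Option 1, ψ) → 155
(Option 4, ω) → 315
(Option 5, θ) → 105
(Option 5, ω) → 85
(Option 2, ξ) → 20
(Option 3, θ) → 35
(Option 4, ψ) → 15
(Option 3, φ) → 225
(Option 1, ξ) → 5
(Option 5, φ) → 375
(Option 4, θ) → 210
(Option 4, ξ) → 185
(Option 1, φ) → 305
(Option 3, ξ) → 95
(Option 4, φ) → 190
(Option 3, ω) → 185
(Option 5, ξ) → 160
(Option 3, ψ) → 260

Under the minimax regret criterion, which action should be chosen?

Option 2

Column bests: θ=315, φ=375, ψ=260, ω=315, ξ=185.
Option 1 regrets: 150, 70, 105, 255, 180 → max 255
Option 2 regrets: 0, 120, 70, 70, 165 → max 165
Option 3 regrets: 280, 150, 0, 130, 90 → max 280
Option 4 regrets: 105, 185, 245, 0, 0 → max 245
Option 5 regrets: 210, 0, 150, 230, 25 → max 230
Smallest max regret = 165 → Option 2.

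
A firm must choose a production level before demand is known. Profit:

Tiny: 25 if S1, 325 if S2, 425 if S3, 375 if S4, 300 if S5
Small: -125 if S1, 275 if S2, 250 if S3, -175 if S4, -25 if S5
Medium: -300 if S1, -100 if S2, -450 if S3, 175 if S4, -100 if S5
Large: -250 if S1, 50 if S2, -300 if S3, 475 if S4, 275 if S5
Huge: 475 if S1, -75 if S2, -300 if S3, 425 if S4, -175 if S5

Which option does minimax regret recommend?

Tiny

Column bests: S1=475, S2=325, S3=425, S4=475, S5=300.
Tiny regrets: 450, 0, 0, 100, 0 → max 450
Small regrets: 600, 50, 175, 650, 325 → max 650
Medium regrets: 775, 425, 875, 300, 400 → max 875
Large regrets: 725, 275, 725, 0, 25 → max 725
Huge regrets: 0, 400, 725, 50, 475 → max 725
Smallest max regret = 450 → Tiny.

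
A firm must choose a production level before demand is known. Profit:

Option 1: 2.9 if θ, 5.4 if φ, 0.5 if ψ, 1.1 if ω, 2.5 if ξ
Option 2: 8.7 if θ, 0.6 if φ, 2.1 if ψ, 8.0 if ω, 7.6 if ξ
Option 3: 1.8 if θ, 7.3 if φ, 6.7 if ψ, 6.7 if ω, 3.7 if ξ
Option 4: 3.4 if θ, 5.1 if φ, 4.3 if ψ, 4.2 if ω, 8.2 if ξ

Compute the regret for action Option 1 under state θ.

5.8

Best payoff under θ is 8.7.
Regret = 8.7 − 2.9 = 5.8.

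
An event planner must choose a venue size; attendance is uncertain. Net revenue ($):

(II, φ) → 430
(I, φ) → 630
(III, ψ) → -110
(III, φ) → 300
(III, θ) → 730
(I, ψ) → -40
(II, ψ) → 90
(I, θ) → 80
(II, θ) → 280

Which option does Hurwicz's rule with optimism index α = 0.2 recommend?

II

I: 0.2·630 + 0.8·(-40) = 94
II: 0.2·430 + 0.8·90 = 158
III: 0.2·730 + 0.8·(-110) = 58
Highest Hurwicz score = 158 → II.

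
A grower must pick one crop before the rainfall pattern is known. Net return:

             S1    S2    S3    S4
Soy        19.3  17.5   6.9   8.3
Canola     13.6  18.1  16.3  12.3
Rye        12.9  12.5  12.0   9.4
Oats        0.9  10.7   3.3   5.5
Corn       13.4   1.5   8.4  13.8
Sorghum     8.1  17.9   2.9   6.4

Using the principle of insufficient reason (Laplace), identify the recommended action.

Row averages: Soy=13, Canola=15.075, Rye=11.7, Oats=5.1, Corn=9.275, Sorghum=8.825
Highest average = 15.075 → Canola.

Canola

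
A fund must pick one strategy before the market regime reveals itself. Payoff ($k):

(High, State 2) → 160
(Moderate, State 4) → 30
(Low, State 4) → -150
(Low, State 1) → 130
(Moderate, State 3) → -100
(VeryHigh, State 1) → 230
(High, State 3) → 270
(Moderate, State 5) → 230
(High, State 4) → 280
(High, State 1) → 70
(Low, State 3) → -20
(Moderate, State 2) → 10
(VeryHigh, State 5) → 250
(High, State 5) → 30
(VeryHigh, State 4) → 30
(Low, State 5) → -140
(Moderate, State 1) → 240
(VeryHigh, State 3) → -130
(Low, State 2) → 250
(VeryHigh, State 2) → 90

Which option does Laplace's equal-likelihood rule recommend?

High

Row averages: Low=14, Moderate=82, High=162, VeryHigh=94
Highest average = 162 → High.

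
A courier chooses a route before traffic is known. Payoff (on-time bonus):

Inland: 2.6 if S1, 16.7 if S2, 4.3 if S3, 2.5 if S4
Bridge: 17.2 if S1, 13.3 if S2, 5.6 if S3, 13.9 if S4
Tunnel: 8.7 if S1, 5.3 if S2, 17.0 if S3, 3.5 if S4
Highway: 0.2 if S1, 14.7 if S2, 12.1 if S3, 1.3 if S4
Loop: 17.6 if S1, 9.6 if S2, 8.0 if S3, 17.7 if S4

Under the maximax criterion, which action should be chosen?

Row maxima: Inland=16.7, Bridge=17.2, Tunnel=17.0, Highway=14.7, Loop=17.7
Best best-case = 17.7 → Loop.

Loop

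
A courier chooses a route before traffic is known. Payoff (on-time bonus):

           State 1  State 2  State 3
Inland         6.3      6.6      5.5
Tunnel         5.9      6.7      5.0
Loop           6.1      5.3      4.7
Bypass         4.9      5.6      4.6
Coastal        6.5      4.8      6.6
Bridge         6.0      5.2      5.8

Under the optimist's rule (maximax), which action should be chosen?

Tunnel

Row maxima: Inland=6.6, Tunnel=6.7, Loop=6.1, Bypass=5.6, Coastal=6.6, Bridge=6.0
Best best-case = 6.7 → Tunnel.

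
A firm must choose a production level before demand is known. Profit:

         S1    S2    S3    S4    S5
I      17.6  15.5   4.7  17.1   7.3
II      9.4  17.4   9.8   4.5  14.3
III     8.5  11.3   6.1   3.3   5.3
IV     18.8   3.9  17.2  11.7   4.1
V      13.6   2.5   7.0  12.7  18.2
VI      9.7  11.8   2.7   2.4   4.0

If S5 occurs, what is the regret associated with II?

Best payoff under S5 is 18.2.
Regret = 18.2 − 14.3 = 3.9.

3.9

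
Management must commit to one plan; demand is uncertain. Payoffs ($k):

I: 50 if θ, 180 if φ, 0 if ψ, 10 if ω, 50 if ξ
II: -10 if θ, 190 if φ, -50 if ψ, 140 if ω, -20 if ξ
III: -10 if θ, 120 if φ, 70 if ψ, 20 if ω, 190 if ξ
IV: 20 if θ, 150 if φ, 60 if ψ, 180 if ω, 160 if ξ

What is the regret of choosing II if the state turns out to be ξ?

Best payoff under ξ is 190.
Regret = 190 − (-20) = 210.

210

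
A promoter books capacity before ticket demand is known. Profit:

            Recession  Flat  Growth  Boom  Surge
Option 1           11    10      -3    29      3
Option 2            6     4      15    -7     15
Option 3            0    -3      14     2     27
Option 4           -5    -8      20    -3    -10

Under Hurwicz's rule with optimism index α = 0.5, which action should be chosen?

Option 1: 0.5·29 + 0.5·(-3) = 13
Option 2: 0.5·15 + 0.5·(-7) = 4
Option 3: 0.5·27 + 0.5·(-3) = 12
Option 4: 0.5·20 + 0.5·(-10) = 5
Highest Hurwicz score = 13 → Option 1.

Option 1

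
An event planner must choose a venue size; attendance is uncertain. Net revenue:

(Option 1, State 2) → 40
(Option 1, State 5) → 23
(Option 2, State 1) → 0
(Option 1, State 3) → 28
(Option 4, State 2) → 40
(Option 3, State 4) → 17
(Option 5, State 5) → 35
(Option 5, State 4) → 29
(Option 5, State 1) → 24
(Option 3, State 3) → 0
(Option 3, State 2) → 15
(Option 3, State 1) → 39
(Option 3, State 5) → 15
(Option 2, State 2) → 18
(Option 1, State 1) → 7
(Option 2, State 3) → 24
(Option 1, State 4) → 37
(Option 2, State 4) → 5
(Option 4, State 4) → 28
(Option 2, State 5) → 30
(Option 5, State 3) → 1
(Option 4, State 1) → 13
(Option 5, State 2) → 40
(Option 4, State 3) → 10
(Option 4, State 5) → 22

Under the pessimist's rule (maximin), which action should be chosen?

Option 4

Row minima: Option 1=7, Option 2=0, Option 3=0, Option 4=10, Option 5=1
Best worst-case = 10 → Option 4.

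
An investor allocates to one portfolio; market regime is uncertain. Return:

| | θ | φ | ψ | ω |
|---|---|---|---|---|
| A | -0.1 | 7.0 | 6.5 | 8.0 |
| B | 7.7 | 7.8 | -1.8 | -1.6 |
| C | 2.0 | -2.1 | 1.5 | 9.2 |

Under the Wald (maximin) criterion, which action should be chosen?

Row minima: A=-0.1, B=-1.8, C=-2.1
Best worst-case = -0.1 → A.

A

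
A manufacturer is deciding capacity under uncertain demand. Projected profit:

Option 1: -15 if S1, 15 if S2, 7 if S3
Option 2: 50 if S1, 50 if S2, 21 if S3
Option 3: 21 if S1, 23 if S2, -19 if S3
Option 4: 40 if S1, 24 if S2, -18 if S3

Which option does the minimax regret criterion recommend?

Option 2

Column bests: S1=50, S2=50, S3=21.
Option 1 regrets: 65, 35, 14 → max 65
Option 2 regrets: 0, 0, 0 → max 0
Option 3 regrets: 29, 27, 40 → max 40
Option 4 regrets: 10, 26, 39 → max 39
Smallest max regret = 0 → Option 2.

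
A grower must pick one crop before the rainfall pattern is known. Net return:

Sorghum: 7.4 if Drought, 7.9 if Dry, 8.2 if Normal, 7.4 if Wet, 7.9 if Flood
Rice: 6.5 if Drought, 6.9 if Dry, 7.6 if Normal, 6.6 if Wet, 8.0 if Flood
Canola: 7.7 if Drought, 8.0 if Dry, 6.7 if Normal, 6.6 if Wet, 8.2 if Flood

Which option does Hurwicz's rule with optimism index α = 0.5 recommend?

Sorghum

Sorghum: 0.5·8.2 + 0.5·7.4 = 7.8
Rice: 0.5·8.0 + 0.5·6.5 = 7.25
Canola: 0.5·8.2 + 0.5·6.6 = 7.4
Highest Hurwicz score = 7.8 → Sorghum.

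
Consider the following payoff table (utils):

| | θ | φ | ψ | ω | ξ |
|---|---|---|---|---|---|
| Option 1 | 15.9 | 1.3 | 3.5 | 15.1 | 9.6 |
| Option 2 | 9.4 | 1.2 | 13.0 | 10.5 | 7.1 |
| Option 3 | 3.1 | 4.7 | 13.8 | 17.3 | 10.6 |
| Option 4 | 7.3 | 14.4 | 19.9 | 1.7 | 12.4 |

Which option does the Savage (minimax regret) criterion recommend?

Column bests: θ=15.9, φ=14.4, ψ=19.9, ω=17.3, ξ=12.4.
Option 1 regrets: 0.0, 13.1, 16.4, 2.2, 2.8 → max 16.4
Option 2 regrets: 6.5, 13.2, 6.9, 6.8, 5.3 → max 13.2
Option 3 regrets: 12.8, 9.7, 6.1, 0.0, 1.8 → max 12.8
Option 4 regrets: 8.6, 0.0, 0.0, 15.6, 0.0 → max 15.6
Smallest max regret = 12.8 → Option 3.

Option 3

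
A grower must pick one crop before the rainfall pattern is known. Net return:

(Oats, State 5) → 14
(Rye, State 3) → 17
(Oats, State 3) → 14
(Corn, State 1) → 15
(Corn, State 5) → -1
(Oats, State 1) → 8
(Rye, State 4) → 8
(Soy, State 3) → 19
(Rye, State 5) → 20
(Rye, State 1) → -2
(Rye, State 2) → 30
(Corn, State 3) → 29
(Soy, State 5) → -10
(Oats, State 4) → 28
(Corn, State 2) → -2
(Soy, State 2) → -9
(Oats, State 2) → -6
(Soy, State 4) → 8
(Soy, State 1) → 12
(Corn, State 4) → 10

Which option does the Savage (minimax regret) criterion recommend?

Column bests: State 1=15, State 2=30, State 3=29, State 4=28, State 5=20.
Rye regrets: 17, 0, 12, 20, 0 → max 20
Corn regrets: 0, 32, 0, 18, 21 → max 32
Soy regrets: 3, 39, 10, 20, 30 → max 39
Oats regrets: 7, 36, 15, 0, 6 → max 36
Smallest max regret = 20 → Rye.

Rye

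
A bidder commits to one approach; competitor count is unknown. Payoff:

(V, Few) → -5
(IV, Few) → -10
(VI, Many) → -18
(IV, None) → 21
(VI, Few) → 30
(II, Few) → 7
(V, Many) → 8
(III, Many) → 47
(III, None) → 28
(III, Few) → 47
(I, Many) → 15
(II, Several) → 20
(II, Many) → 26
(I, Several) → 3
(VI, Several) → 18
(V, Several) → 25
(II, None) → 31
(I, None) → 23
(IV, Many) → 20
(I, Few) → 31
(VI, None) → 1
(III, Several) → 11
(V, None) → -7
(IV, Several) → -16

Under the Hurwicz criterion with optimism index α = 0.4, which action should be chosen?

I: 0.4·31 + 0.6·3 = 14.2
II: 0.4·31 + 0.6·7 = 16.6
III: 0.4·47 + 0.6·11 = 25.4
IV: 0.4·21 + 0.6·(-16) = -1.2
V: 0.4·25 + 0.6·(-7) = 5.8
VI: 0.4·30 + 0.6·(-18) = 1.2
Highest Hurwicz score = 25.4 → III.

III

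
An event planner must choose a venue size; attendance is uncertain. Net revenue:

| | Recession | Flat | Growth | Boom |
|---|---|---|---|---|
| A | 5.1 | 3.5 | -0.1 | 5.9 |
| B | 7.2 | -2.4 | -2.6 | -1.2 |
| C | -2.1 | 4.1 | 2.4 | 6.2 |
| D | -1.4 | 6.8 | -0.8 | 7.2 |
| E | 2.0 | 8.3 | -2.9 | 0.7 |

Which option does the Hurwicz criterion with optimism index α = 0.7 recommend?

A: 0.7·5.9 + 0.3·(-0.1) = 4.1
B: 0.7·7.2 + 0.3·(-2.6) = 4.26
C: 0.7·6.2 + 0.3·(-2.1) = 3.71
D: 0.7·7.2 + 0.3·(-1.4) = 4.62
E: 0.7·8.3 + 0.3·(-2.9) = 4.94
Highest Hurwicz score = 4.94 → E.

E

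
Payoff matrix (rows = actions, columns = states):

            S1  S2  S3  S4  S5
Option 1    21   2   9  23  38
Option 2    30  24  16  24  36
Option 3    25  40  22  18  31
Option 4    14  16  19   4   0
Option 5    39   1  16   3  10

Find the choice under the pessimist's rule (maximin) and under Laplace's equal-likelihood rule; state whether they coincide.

maximin → Option 3; laplace → Option 3 (agree)

Row minima: Option 1=2, Option 2=16, Option 3=18, Option 4=0, Option 5=1
Best worst-case = 18 → Option 3.
Row averages: Option 1=18.6, Option 2=26, Option 3=27.2, Option 4=10.6, Option 5=13.8
Highest average = 27.2 → Option 3.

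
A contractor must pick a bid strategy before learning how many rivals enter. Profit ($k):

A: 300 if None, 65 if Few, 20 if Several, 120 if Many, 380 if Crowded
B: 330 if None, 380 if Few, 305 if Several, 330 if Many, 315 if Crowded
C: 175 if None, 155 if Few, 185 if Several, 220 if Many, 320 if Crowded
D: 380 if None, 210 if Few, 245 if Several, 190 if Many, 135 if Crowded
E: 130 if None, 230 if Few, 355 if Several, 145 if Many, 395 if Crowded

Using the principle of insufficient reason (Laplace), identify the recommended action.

Row averages: A=177, B=332, C=211, D=232, E=251
Highest average = 332 → B.

B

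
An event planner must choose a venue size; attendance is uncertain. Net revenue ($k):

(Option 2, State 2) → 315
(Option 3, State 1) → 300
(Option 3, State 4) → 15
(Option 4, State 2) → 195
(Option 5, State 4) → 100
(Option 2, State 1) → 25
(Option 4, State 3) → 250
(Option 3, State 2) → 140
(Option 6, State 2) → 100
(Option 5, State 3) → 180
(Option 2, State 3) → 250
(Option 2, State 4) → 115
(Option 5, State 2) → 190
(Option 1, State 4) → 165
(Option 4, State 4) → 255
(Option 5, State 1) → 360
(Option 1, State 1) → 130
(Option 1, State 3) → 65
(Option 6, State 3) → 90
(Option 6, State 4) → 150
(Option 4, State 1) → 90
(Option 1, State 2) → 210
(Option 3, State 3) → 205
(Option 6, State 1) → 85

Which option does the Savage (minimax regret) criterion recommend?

Option 5

Column bests: State 1=360, State 2=315, State 3=250, State 4=255.
Option 1 regrets: 230, 105, 185, 90 → max 230
Option 2 regrets: 335, 0, 0, 140 → max 335
Option 3 regrets: 60, 175, 45, 240 → max 240
Option 4 regrets: 270, 120, 0, 0 → max 270
Option 5 regrets: 0, 125, 70, 155 → max 155
Option 6 regrets: 275, 215, 160, 105 → max 275
Smallest max regret = 155 → Option 5.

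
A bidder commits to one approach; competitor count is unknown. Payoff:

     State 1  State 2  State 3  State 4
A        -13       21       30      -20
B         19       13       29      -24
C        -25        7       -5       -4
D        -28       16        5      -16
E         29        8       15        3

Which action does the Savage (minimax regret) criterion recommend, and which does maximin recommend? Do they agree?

Column bests: State 1=29, State 2=21, State 3=30, State 4=3.
A regrets: 42, 0, 0, 23 → max 42
B regrets: 10, 8, 1, 27 → max 27
C regrets: 54, 14, 35, 7 → max 54
D regrets: 57, 5, 25, 19 → max 57
E regrets: 0, 13, 15, 0 → max 15
Smallest max regret = 15 → E.
Row minima: A=-20, B=-24, C=-25, D=-28, E=3
Best worst-case = 3 → E.

minimax regret → E; maximin → E (agree)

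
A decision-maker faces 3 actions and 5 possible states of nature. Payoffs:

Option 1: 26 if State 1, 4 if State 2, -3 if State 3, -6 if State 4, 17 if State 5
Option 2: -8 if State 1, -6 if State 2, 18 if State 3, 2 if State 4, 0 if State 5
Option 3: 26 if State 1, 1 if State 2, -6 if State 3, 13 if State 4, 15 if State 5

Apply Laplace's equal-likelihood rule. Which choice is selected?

Option 3

Row averages: Option 1=7.6, Option 2=1.2, Option 3=9.8
Highest average = 9.8 → Option 3.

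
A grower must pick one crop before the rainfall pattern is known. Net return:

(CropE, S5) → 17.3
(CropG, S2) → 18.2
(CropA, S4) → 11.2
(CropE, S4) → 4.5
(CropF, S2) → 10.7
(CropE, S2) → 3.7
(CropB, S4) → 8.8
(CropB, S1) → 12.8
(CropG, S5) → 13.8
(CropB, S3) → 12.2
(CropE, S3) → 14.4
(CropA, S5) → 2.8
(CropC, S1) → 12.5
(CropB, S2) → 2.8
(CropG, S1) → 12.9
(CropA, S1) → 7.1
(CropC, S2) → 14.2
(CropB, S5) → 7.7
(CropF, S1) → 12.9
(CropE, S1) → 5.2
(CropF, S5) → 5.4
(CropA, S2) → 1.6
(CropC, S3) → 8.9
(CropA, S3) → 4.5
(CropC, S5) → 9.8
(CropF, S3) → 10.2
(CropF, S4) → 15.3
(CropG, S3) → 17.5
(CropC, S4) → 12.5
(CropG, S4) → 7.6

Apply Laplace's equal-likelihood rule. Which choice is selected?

CropG

Row averages: CropA=5.44, CropB=8.86, CropC=11.58, CropF=10.9, CropG=14, CropE=9.02
Highest average = 14 → CropG.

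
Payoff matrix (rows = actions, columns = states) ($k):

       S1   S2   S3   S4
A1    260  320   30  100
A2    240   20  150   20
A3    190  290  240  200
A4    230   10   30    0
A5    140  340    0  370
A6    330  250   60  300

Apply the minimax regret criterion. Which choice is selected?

A3

Column bests: S1=330, S2=340, S3=240, S4=370.
A1 regrets: 70, 20, 210, 270 → max 270
A2 regrets: 90, 320, 90, 350 → max 350
A3 regrets: 140, 50, 0, 170 → max 170
A4 regrets: 100, 330, 210, 370 → max 370
A5 regrets: 190, 0, 240, 0 → max 240
A6 regrets: 0, 90, 180, 70 → max 180
Smallest max regret = 170 → A3.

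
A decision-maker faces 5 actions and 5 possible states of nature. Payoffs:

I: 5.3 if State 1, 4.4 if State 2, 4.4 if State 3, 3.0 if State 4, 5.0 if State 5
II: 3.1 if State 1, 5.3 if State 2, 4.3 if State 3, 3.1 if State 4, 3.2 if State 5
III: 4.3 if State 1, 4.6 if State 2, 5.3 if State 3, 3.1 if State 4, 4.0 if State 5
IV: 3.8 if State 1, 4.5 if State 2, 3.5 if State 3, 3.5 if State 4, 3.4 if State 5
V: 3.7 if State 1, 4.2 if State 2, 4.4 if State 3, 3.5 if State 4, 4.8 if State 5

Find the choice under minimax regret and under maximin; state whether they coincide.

minimax regret → I; maximin → V (disagree)

Column bests: State 1=5.3, State 2=5.3, State 3=5.3, State 4=3.5, State 5=5.0.
I regrets: 0.0, 0.9, 0.9, 0.5, 0.0 → max 0.9
II regrets: 2.2, 0.0, 1.0, 0.4, 1.8 → max 2.2
III regrets: 1.0, 0.7, 0.0, 0.4, 1.0 → max 1.0
IV regrets: 1.5, 0.8, 1.8, 0.0, 1.6 → max 1.8
V regrets: 1.6, 1.1, 0.9, 0.0, 0.2 → max 1.6
Smallest max regret = 0.9 → I.
Row minima: I=3.0, II=3.1, III=3.1, IV=3.4, V=3.5
Best worst-case = 3.5 → V.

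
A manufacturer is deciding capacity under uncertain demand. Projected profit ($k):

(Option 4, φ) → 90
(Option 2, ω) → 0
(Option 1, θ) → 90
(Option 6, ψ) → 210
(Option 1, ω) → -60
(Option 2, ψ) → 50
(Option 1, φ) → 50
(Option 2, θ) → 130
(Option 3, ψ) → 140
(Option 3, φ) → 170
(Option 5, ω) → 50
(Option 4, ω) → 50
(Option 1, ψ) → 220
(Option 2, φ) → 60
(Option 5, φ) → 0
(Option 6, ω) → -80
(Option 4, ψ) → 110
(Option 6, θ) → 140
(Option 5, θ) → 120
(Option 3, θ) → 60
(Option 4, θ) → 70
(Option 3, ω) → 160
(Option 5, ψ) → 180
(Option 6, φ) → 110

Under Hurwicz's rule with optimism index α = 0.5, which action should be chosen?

Option 1: 0.5·220 + 0.5·(-60) = 80
Option 2: 0.5·130 + 0.5·0 = 65
Option 3: 0.5·170 + 0.5·60 = 115
Option 4: 0.5·110 + 0.5·50 = 80
Option 5: 0.5·180 + 0.5·0 = 90
Option 6: 0.5·210 + 0.5·(-80) = 65
Highest Hurwicz score = 115 → Option 3.

Option 3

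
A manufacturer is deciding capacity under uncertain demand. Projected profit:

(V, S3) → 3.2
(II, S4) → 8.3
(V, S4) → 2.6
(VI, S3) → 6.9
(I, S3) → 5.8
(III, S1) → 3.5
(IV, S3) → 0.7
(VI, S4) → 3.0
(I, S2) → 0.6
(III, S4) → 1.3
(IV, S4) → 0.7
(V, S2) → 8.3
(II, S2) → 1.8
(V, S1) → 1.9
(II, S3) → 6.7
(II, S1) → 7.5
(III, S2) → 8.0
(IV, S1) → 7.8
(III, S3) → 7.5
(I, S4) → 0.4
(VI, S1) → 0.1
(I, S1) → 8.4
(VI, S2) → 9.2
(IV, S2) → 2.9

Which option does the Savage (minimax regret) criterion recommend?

V

Column bests: S1=8.4, S2=9.2, S3=7.5, S4=8.3.
I regrets: 0.0, 8.6, 1.7, 7.9 → max 8.6
II regrets: 0.9, 7.4, 0.8, 0.0 → max 7.4
III regrets: 4.9, 1.2, 0.0, 7.0 → max 7.0
IV regrets: 0.6, 6.3, 6.8, 7.6 → max 7.6
V regrets: 6.5, 0.9, 4.3, 5.7 → max 6.5
VI regrets: 8.3, 0.0, 0.6, 5.3 → max 8.3
Smallest max regret = 6.5 → V.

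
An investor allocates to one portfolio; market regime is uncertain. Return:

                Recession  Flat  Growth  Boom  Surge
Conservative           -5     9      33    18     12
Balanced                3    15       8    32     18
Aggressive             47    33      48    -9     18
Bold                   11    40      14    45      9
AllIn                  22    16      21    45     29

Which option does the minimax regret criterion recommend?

Column bests: Recession=47, Flat=40, Growth=48, Boom=45, Surge=29.
Conservative regrets: 52, 31, 15, 27, 17 → max 52
Balanced regrets: 44, 25, 40, 13, 11 → max 44
Aggressive regrets: 0, 7, 0, 54, 11 → max 54
Bold regrets: 36, 0, 34, 0, 20 → max 36
AllIn regrets: 25, 24, 27, 0, 0 → max 27
Smallest max regret = 27 → AllIn.

AllIn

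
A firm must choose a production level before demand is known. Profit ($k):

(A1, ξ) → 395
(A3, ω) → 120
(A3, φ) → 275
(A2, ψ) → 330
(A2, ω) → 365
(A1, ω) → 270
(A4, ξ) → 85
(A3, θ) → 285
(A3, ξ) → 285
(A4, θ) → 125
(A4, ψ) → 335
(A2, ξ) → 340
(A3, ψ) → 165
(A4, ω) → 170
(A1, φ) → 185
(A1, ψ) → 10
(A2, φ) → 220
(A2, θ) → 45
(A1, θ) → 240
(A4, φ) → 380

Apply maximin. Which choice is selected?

A3

Row minima: A1=10, A2=45, A3=120, A4=85
Best worst-case = 120 → A3.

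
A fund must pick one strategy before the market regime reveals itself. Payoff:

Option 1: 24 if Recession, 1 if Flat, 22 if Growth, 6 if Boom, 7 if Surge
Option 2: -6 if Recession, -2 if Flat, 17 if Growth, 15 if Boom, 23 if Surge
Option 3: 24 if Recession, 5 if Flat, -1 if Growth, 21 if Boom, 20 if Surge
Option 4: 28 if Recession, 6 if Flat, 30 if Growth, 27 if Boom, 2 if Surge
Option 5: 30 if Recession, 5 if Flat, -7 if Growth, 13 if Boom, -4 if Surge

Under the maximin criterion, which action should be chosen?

Row minima: Option 1=1, Option 2=-6, Option 3=-1, Option 4=2, Option 5=-7
Best worst-case = 2 → Option 4.

Option 4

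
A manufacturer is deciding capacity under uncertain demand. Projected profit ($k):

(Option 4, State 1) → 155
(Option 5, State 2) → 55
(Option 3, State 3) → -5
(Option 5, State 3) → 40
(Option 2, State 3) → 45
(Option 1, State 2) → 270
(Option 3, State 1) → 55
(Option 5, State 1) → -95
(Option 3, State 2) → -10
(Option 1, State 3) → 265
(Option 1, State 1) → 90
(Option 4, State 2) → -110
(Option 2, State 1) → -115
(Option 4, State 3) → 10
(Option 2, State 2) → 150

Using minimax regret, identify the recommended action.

Option 1

Column bests: State 1=155, State 2=270, State 3=265.
Option 1 regrets: 65, 0, 0 → max 65
Option 2 regrets: 270, 120, 220 → max 270
Option 3 regrets: 100, 280, 270 → max 280
Option 4 regrets: 0, 380, 255 → max 380
Option 5 regrets: 250, 215, 225 → max 250
Smallest max regret = 65 → Option 1.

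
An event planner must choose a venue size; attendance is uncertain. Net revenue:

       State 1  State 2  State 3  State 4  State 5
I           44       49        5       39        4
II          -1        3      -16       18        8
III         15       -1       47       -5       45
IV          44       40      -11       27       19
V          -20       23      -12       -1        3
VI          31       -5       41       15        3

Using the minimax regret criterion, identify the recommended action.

I

Column bests: State 1=44, State 2=49, State 3=47, State 4=39, State 5=45.
I regrets: 0, 0, 42, 0, 41 → max 42
II regrets: 45, 46, 63, 21, 37 → max 63
III regrets: 29, 50, 0, 44, 0 → max 50
IV regrets: 0, 9, 58, 12, 26 → max 58
V regrets: 64, 26, 59, 40, 42 → max 64
VI regrets: 13, 54, 6, 24, 42 → max 54
Smallest max regret = 42 → I.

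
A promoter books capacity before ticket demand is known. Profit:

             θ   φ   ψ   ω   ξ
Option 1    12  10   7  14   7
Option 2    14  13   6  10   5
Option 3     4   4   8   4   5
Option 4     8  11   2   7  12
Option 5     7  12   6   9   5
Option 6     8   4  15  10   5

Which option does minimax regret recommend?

Option 1

Column bests: θ=14, φ=13, ψ=15, ω=14, ξ=12.
Option 1 regrets: 2, 3, 8, 0, 5 → max 8
Option 2 regrets: 0, 0, 9, 4, 7 → max 9
Option 3 regrets: 10, 9, 7, 10, 7 → max 10
Option 4 regrets: 6, 2, 13, 7, 0 → max 13
Option 5 regrets: 7, 1, 9, 5, 7 → max 9
Option 6 regrets: 6, 9, 0, 4, 7 → max 9
Smallest max regret = 8 → Option 1.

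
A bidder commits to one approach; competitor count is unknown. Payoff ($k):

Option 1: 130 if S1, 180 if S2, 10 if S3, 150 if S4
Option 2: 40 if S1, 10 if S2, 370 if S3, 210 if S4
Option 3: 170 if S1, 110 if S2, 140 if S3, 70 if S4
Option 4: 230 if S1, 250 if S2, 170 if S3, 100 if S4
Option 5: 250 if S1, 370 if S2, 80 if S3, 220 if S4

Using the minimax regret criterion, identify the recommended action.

Option 4

Column bests: S1=250, S2=370, S3=370, S4=220.
Option 1 regrets: 120, 190, 360, 70 → max 360
Option 2 regrets: 210, 360, 0, 10 → max 360
Option 3 regrets: 80, 260, 230, 150 → max 260
Option 4 regrets: 20, 120, 200, 120 → max 200
Option 5 regrets: 0, 0, 290, 0 → max 290
Smallest max regret = 200 → Option 4.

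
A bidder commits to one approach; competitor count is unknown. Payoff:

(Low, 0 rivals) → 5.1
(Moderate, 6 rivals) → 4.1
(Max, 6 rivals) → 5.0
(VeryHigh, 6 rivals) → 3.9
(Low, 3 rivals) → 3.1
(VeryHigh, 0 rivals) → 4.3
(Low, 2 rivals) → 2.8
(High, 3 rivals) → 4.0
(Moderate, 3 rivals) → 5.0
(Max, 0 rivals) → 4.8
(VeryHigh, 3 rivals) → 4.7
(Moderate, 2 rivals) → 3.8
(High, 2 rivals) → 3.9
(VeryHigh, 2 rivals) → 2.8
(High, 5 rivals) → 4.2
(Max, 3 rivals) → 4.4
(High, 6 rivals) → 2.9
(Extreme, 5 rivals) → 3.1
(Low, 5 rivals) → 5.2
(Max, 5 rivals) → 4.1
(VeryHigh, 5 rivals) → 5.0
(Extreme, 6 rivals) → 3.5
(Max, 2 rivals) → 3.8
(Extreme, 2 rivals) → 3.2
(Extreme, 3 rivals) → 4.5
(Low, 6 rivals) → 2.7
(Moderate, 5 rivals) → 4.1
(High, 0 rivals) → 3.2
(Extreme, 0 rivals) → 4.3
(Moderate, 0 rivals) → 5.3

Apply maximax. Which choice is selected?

Moderate

Row maxima: Low=5.2, Moderate=5.3, High=4.2, VeryHigh=5.0, Extreme=4.5, Max=5.0
Best best-case = 5.3 → Moderate.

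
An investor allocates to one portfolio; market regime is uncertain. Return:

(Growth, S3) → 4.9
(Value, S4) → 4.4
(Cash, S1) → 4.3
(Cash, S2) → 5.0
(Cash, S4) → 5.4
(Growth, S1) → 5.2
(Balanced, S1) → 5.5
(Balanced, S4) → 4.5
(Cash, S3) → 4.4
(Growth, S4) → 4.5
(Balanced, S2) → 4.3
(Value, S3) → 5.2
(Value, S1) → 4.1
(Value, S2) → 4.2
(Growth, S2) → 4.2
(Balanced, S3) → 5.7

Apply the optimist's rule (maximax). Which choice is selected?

Row maxima: Value=5.2, Balanced=5.7, Cash=5.4, Growth=5.2
Best best-case = 5.7 → Balanced.

Balanced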